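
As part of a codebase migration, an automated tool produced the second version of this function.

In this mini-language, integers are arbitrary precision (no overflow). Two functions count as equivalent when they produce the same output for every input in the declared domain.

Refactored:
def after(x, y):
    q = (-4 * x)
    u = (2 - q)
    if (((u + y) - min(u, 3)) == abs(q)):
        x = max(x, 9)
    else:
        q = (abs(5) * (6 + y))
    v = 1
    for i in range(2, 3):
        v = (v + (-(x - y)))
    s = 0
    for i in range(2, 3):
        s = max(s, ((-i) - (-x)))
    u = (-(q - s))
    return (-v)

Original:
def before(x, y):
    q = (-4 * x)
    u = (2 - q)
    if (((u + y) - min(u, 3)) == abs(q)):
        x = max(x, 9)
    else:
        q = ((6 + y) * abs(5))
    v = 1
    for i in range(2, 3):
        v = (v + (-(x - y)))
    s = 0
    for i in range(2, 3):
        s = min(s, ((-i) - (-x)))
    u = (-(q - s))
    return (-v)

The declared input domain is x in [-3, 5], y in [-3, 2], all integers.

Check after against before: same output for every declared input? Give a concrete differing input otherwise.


Equivalent. The one real change (`min(s, ((-i) - (-x)))` became `max(s, ((-i) - (-x)))`) has no effect anywhere in the declared ranges.
An exhaustive pass over the 54 declared inputs shows identical outputs.
As a probe, take x=4, y=0: before runs q = -16; u = 18; (((u + y) - min(u, 3)) == abs(q)) -> false; q = 30; v = 1; [i=2]; v = -3; s = 0; [i=2]; s = 0; u = -30; return 3; after runs q = -16; u = 18; (((u + y) - min(u, 3)) == abs(q)) -> false; q = 30; v = 1; [i=2]; v = -3; s = 0; [i=2]; s = 2; u = -28; return 3; both end at 3.
verdict: equivalent


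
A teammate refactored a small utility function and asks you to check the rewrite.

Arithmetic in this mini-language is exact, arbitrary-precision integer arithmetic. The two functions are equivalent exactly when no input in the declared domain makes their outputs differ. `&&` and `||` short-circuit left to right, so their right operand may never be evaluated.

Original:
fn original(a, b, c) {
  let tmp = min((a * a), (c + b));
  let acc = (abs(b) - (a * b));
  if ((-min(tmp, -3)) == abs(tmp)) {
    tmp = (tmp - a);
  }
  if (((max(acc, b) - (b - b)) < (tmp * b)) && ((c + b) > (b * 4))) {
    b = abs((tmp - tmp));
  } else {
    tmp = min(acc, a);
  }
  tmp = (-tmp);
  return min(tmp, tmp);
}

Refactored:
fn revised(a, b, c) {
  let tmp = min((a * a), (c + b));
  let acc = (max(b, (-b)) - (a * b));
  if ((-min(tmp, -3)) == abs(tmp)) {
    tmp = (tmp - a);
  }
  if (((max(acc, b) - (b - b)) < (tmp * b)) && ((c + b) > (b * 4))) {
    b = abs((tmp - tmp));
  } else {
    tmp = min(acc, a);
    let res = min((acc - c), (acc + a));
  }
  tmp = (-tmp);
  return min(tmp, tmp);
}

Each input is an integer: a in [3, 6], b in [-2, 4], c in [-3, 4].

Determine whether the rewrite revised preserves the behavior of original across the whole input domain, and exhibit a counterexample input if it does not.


Comparing the listings, the differences include: min/max/abs usage differs; and statement counts differ; and local variable names differ; and arithmetic usage differs.
Spot check at a=6, b=3, c=4 — original: tmp=7, then acc=-15, then ((-min(tmp, -3)) == abs(tmp)) is false, then (((max(acc, b) - (b - b)) < (tmp * b)) && ((c + b) > (b * 4))) is false, then tmp=-15, then tmp=15, then returns 15. revised: tmp=7, then acc=-15, then ((-min(tmp, -3)) == abs(tmp)) is false, then (((max(acc, b) - (b - b)) < (tmp * b)) && ((c + b) > (b * 4))) is false, then tmp=-15, then res=-19, then tmp=15, then returns 15. Both give 15.
Across all 224 domain points the two functions coincide.
verdict: equivalent


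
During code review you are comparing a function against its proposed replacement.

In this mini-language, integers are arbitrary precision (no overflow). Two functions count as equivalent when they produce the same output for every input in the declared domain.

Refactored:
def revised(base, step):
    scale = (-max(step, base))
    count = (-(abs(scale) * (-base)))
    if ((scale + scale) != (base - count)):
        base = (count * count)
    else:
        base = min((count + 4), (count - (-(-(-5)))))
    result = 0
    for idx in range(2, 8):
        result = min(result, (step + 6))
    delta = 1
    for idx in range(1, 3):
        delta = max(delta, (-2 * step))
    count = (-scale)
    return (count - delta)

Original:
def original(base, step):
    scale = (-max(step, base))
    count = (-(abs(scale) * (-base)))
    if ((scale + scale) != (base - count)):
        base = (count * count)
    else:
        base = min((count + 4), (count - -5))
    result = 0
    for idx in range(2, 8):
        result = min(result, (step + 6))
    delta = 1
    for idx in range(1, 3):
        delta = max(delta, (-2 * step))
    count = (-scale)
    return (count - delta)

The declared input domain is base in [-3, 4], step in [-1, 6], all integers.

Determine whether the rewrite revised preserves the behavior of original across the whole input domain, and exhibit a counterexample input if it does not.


Equivalent — the differences include same computation, different form, yet no declared input distinguishes the two.
Spot check at base=-1, step=2 — original: scale becomes -2; next count becomes -2; next ((scale + scale) != (base - count)) evaluates to true; next base becomes 4; next result becomes 0; next at idx=2:; next result becomes 0; next at idx=3:; next result becomes 0; next at idx=4:; next result becomes 0; next at idx=5:; next result becomes 0; next at idx=6:; next result becomes 0; next at idx=7:; next result becomes 0; next delta becomes 1; next at idx=1:; next delta becomes 1; next at idx=2:; next delta becomes 1; next count becomes 2; next final value 1. revised: scale becomes -2; next count becomes -2; next ((scale + scale) != (base - count)) evaluates to true; next base becomes 4; next result becomes 0; next at idx=2:; next result becomes 0; next at idx=3:; next result becomes 0; next at idx=4:; next result becomes 0; next at idx=5:; next result becomes 0; next at idx=6:; next result becomes 0; next at idx=7:; next result becomes 0; next delta becomes 1; next at idx=1:; next delta becomes 1; next at idx=2:; next delta becomes 1; next count becomes 2; next final value 1. Both give 1.
An exhaustive pass over the 64 declared inputs shows identical outputs.
verdict: equivalent


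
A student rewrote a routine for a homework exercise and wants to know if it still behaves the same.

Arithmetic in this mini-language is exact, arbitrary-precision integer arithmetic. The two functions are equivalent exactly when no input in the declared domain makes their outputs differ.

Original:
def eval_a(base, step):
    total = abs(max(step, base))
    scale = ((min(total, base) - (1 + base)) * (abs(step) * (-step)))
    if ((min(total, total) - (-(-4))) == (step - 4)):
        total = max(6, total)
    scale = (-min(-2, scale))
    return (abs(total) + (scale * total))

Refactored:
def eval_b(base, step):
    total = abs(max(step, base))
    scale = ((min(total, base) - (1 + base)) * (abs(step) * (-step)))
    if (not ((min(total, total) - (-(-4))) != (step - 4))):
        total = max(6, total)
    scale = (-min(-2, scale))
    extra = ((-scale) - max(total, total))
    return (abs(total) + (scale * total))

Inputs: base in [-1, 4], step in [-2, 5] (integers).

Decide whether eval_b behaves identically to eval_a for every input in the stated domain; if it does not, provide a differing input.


The diff adds an assignment to `extra` whose value nothing reads, which nothing downstream consumes.
Tracing base=1, step=3: eval_a: total := 3 | scale := 9 | ((min(total, total) - (-(-4))) == (step - 4)): true | total := 6 | scale := 2 | result 18 | eval_b: total := 3 | scale := 9 | (not ((min(total, total) - (-(-4))) != (step - 4))): true | total := 6 | scale := 2 | extra := -8 | result 18 — matching result 18.
Across all 48 domain points the two functions coincide.
verdict: equivalent


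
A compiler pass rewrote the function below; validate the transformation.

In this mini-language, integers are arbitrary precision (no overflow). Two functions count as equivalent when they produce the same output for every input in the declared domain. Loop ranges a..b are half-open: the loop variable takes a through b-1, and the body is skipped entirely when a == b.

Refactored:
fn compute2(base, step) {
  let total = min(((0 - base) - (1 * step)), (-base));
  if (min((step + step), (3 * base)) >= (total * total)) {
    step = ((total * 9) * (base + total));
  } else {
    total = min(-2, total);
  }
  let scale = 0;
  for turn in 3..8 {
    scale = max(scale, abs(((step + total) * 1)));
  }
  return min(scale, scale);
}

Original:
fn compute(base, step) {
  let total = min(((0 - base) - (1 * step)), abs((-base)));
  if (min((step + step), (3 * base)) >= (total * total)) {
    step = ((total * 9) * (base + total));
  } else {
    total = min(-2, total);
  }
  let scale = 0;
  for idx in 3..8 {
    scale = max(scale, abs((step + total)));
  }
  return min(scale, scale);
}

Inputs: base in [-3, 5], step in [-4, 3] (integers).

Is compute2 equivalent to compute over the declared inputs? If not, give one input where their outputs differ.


These are not equivalent — on base=3, step=-4 the outputs split (6 vs 7).
compute: total := 1 | (min((step + step), (3 * base)) >= (total * total)): false | total := -2 | scale := 0 | iter idx=3: | scale := 6 | iter idx=4: | scale := 6 | iter idx=5: | scale := 6 | iter idx=6: | scale := 6 | iter idx=7: | scale := 6 | result 6
compute2: total := -3 | (min((step + step), (3 * base)) >= (total * total)): false | total := -3 | scale := 0 | iter turn=3: | scale := 7 | iter turn=4: | scale := 7 | iter turn=5: | scale := 7 | iter turn=6: | scale := 7 | iter turn=7: | scale := 7 | result 7
verdict: not equivalent; witness: base=3, step=-4


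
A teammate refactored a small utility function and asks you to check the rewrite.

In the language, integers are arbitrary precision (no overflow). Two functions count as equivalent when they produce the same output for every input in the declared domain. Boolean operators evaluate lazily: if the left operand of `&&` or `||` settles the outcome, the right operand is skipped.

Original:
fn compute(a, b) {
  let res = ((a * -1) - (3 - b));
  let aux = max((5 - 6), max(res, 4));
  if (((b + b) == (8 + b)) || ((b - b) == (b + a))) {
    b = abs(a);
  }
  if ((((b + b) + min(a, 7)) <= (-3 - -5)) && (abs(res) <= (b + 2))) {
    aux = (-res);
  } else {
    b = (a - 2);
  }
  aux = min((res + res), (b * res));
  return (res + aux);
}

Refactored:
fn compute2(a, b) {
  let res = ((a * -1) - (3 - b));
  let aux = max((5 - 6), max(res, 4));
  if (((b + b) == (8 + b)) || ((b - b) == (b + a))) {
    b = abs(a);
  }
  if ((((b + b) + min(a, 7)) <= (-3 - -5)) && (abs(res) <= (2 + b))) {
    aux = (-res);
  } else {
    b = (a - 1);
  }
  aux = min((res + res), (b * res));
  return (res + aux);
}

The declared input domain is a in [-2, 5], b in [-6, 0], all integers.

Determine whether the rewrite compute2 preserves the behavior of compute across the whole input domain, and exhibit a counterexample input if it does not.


Evaluate both at a=4, b=-6.
compute: res becomes -13; next aux becomes 4; next (((b + b) == (8 + b)) || ((b - b) == (b + a))) evaluates to false; next ((((b + b) + min(a, 7)) <= (-3 - -5)) && (abs(res) <= (b + 2))) evaluates to false; next b becomes 2; next aux becomes -26; next final value -39
compute2: res becomes -13; next aux becomes 4; next (((b + b) == (8 + b)) || ((b - b) == (b + a))) evaluates to false; next ((((b + b) + min(a, 7)) <= (-3 - -5)) && (abs(res) <= (2 + b))) evaluates to false; next b becomes 3; next aux becomes -39; next final value -52
-39 vs -52 — the two versions disagree here.
verdict: not equivalent; witness: a=4, b=-6


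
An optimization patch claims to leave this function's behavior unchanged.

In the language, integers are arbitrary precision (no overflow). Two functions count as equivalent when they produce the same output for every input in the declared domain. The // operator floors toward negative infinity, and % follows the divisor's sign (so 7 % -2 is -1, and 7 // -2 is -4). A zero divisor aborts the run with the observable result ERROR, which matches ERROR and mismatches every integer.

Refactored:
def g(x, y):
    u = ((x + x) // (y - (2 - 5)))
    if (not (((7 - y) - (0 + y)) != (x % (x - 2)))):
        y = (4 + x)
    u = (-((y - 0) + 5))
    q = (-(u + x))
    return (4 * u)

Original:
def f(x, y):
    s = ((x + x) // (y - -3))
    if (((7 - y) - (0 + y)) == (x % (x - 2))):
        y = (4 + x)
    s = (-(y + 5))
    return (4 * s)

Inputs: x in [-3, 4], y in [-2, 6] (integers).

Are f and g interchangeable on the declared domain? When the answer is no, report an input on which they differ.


The two versions differ — the changes include boolean connective usage differs, plus statement counts differ, plus constant usage differs, plus arithmetic usage differs, plus local variable names differ, plus comparison usage differs.
Spot check at x=4, y=-2 — f: s becomes 8; next (((7 - y) - (0 + y)) == (x % (x - 2))) evaluates to false; next s becomes -3; next final value -12. g: u becomes 8; next (not (((7 - y) - (0 + y)) != (x % (x - 2)))) evaluates to false; next u becomes -3; next q becomes -1; next final value -12. Both give -12.
Every one of the 72 inputs gives matching results.
verdict: equivalent


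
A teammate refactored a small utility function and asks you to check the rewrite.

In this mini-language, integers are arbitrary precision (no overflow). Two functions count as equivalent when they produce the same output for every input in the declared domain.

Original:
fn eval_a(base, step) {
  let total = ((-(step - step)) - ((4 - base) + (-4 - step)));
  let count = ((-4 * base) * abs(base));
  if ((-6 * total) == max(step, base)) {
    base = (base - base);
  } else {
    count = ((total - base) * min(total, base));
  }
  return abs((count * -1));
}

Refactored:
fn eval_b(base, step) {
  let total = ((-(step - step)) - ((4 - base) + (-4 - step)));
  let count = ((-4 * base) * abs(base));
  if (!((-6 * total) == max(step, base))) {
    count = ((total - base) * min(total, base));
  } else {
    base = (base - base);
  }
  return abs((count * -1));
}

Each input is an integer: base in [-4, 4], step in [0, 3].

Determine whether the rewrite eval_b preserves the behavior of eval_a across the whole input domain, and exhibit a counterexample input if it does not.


Reading the diff, among the changes: boolean connective usage differs.
One worked example (base=2, step=0) — eval_a: total = 2; count = -16; ((-6 * total) == max(step, base)) -> false; count = 0; return 0; eval_b: total = 2; count = -16; (!((-6 * total) == max(step, base))) -> true; count = 0; return 0; agreement on 0.
Sweeping the whole domain (36 inputs) finds no disagreement.
verdict: equivalent


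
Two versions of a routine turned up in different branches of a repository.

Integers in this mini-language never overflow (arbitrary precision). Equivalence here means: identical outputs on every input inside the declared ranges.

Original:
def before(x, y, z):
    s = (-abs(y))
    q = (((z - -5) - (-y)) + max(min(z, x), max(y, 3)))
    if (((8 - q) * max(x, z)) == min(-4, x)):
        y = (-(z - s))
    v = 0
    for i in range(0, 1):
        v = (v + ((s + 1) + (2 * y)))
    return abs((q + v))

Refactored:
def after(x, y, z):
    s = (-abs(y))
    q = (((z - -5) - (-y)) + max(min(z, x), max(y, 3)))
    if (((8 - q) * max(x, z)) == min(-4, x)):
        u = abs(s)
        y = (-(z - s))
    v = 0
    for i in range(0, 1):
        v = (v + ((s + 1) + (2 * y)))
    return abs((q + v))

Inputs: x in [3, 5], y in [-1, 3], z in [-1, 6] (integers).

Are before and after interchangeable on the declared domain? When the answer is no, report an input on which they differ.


The two are interchangeable: local variable names differ; and min/max/abs usage differs; and statement counts differ, and every declared input agrees.
Spot check at x=5, y=0, z=3 — before: s = 0; q = 11; (((8 - q) * max(x, z)) == min(-4, x)) -> false; v = 0; [i=0]; v = 1; return 12. after: s = 0; q = 11; (((8 - q) * max(x, z)) == min(-4, x)) -> false; v = 0; [i=0]; v = 1; return 12. Both give 12.
An exhaustive pass over the 120 declared inputs shows identical outputs.
verdict: equivalent


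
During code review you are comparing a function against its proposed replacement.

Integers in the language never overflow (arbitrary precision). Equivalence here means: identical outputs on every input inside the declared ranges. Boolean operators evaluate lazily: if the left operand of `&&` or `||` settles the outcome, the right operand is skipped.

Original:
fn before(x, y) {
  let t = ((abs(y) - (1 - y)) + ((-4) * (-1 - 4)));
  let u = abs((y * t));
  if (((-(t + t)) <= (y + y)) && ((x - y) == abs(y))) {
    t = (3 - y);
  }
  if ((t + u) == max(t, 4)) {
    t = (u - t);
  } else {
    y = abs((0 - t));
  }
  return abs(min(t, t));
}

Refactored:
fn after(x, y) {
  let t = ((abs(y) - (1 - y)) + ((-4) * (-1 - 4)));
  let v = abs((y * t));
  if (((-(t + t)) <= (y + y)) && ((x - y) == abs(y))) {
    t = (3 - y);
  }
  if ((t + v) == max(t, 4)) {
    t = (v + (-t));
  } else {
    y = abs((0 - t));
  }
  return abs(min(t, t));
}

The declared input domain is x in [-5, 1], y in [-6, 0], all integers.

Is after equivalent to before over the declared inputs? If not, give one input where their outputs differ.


Reading the diff, among the changes: local variable names differ, and arithmetic usage differs.
Spot check at x=-4, y=-1 — before: t := 19 | u := 19 | (((-(t + t)) <= (y + y)) && ((x - y) == abs(y))): false | ((t + u) == max(t, 4)): false | y := 19 | result 19. after: t := 19 | v := 19 | (((-(t + t)) <= (y + y)) && ((x - y) == abs(y))): false | ((t + v) == max(t, 4)): false | y := 19 | result 19. Both give 19.
Checked all 49 inputs in the declared domain: the outputs agree on every one.
verdict: equivalent


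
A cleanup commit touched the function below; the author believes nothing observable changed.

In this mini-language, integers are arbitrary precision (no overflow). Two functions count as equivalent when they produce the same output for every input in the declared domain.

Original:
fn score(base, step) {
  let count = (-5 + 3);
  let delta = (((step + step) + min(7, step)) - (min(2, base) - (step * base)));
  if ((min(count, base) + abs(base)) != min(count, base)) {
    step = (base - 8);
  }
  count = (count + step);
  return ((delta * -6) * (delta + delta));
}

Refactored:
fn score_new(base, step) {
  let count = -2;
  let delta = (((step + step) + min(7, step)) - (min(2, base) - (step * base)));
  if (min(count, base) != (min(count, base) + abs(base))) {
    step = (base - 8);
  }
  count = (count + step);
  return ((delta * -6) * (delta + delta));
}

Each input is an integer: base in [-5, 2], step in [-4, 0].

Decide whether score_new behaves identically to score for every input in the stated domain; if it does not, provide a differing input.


Equivalent — the differences include arithmetic usage differs, plus constant usage differs, yet no declared input distinguishes the two.
As a probe, take base=1, step=-3: score runs count becomes -2; next delta becomes -13; next ((min(count, base) + abs(base)) != min(count, base)) evaluates to true; next step becomes -7; next count becomes -9; next final value -2028; score_new runs count becomes -2; next delta becomes -13; next (min(count, base) != (min(count, base) + abs(base))) evaluates to true; next step becomes -7; next count becomes -9; next final value -2028; both end at -2028.
Across all 40 domain points the two functions coincide.
verdict: equivalent


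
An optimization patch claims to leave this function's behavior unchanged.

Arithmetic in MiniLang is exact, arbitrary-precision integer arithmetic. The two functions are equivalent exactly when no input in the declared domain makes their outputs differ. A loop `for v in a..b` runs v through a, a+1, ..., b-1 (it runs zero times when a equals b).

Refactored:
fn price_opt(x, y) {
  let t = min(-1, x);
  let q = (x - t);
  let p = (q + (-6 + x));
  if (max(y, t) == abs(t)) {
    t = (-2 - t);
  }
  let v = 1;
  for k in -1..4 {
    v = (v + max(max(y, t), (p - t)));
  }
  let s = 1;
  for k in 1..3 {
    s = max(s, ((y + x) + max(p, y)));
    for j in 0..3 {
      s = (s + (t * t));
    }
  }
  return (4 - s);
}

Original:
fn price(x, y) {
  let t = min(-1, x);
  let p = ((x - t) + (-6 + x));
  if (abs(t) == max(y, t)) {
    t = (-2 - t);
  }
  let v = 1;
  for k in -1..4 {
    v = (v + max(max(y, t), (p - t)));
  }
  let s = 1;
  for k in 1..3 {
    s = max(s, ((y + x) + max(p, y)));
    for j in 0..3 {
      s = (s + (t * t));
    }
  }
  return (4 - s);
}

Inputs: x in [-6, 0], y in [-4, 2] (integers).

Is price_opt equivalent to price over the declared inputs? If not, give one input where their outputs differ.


The two are interchangeable: local variable names differ, plus statement counts differ, and every declared input agrees.
Spot check at x=-5, y=-3 — price: t := -5 | p := -11 | (abs(t) == max(y, t)): false | v := 1 | iter k=-1: | v := -2 | iter k=0: | v := -5 | iter k=1: | v := -8 | iter k=2: | v := -11 | iter k=3: | v := -14 | s := 1 | iter k=1: | s := 1 | iter j=0: | s := 26 | iter j=1: | s := 51 | iter j=2: | s := 76 | iter k=2: | s := 76 | iter j=0: | s := 101 | iter j=1: | s := 126 | iter j=2: | s := 151 | result -147. price_opt: t := -5 | q := 0 | p := -11 | (max(y, t) == abs(t)): false | v := 1 | iter k=-1: | v := -2 | iter k=0: | v := -5 | iter k=1: | v := -8 | iter k=2: | v := -11 | iter k=3: | v := -14 | s := 1 | iter k=1: | s := 1 | iter j=0: | s := 26 | iter j=1: | s := 51 | iter j=2: | s := 76 | iter k=2: | s := 76 | iter j=0: | s := 101 | iter j=1: | s := 126 | iter j=2: | s := 151 | result -147. Both give -147.
Sweeping the whole domain (49 inputs) finds no disagreement.
verdict: equivalent


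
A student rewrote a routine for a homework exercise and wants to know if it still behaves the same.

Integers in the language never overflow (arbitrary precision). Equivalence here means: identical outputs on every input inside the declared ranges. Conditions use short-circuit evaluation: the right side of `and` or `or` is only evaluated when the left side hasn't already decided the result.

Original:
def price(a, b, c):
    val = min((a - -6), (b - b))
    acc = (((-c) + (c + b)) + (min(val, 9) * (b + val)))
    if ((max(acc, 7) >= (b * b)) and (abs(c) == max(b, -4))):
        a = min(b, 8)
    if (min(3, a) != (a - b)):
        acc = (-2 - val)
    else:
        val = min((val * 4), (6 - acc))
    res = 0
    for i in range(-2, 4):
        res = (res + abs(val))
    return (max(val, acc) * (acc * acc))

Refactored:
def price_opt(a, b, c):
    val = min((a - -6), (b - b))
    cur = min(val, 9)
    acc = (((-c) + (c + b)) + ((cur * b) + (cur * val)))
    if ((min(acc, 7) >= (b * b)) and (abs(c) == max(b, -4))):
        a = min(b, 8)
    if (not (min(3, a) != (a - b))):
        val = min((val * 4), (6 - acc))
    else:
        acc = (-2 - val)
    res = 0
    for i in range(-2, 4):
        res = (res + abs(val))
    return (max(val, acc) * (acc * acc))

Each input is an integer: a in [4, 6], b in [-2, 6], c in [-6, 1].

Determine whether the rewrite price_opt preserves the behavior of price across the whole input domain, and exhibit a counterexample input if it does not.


There is a counterexample at a=5, b=2, c=-2: 0 on one side, 8 on the other.
price: val becomes 0; next acc becomes 2; next ((max(acc, 7) >= (b * b)) and (abs(c) == max(b, -4))) evaluates to true; next a becomes 2; next (min(3, a) != (a - b)) evaluates to true; next acc becomes -2; next res becomes 0; next at i=-2:; next res becomes 0; next at i=-1:; next res becomes 0; next at i=0:; next res becomes 0; next at i=1:; next res becomes 0; next at i=2:; next res becomes 0; next at i=3:; next res becomes 0; next final value 0
price_opt: val becomes 0; next cur becomes 0; next acc becomes 2; next ((min(acc, 7) >= (b * b)) and (abs(c) == max(b, -4))) evaluates to false; next (not (min(3, a) != (a - b))) evaluates to true; next val becomes 0; next res becomes 0; next at i=-2:; next res becomes 0; next at i=-1:; next res becomes 0; next at i=0:; next res becomes 0; next at i=1:; next res becomes 0; next at i=2:; next res becomes 0; next at i=3:; next res becomes 0; next final value 8
verdict: not equivalent; witness: a=5, b=2, c=-2


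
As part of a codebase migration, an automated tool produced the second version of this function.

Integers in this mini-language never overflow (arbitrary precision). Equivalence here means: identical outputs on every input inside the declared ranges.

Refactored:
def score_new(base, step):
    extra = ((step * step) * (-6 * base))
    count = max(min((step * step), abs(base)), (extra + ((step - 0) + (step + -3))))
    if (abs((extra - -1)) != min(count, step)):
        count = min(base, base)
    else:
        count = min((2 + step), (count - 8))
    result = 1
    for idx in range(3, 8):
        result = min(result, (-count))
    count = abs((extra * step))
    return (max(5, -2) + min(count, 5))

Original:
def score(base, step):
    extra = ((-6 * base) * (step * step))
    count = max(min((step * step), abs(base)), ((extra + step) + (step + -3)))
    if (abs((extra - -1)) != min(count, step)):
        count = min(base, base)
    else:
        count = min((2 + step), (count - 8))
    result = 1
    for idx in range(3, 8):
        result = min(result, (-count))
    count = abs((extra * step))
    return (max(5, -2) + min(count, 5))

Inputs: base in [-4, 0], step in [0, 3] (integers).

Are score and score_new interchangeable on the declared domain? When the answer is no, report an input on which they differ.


The two are interchangeable: constant usage differs; and arithmetic usage differs, and every declared input agrees.
As a probe, take base=-4, step=2: score runs extra=96, then count=97, then (abs((extra - -1)) != min(count, step)) is true, then count=-4, then result=1, then (idx=3), then result=1, then (idx=4), then result=1, then (idx=5), then result=1, then (idx=6), then result=1, then (idx=7), then result=1, then count=192, then returns 10; score_new runs extra=96, then count=97, then (abs((extra - -1)) != min(count, step)) is true, then count=-4, then result=1, then (idx=3), then result=1, then (idx=4), then result=1, then (idx=5), then result=1, then (idx=6), then result=1, then (idx=7), then result=1, then count=192, then returns 10; both end at 10.
An exhaustive pass over the 20 declared inputs shows identical outputs.
verdict: equivalent


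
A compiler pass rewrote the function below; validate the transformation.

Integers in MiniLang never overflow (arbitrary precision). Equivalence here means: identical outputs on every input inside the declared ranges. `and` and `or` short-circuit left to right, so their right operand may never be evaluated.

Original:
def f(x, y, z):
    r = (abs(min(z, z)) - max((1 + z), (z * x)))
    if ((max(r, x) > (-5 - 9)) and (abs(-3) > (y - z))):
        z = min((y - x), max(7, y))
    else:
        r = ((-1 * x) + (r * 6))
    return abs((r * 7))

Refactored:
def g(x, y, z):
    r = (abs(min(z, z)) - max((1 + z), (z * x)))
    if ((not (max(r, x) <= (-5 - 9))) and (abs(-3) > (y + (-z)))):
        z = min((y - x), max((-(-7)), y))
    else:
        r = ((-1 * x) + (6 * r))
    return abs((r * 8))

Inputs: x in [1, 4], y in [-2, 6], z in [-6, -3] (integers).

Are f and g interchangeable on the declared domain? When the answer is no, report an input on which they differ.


These are not equivalent — on x=1, y=-2, z=-6 the outputs split (455 vs 520).
f: r := 11 | ((max(r, x) > (-5 - 9)) and (abs(-3) > (y - z))): false | r := 65 | result 455
g: r := 11 | ((not (max(r, x) <= (-5 - 9))) and (abs(-3) > (y + (-z)))): false | r := 65 | result 520
verdict: not equivalent; witness: x=1, y=-2, z=-6


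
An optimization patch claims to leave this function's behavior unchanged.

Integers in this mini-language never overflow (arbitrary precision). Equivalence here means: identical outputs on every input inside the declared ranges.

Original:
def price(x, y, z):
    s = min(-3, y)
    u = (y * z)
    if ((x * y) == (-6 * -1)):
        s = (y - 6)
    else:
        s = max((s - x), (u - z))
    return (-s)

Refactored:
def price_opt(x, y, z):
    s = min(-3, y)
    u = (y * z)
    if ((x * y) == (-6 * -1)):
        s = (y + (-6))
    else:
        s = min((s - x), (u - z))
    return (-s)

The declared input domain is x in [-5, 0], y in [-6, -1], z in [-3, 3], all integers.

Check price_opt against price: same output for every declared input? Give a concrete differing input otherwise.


Run the pair on x=-5, y=-6, z=-3.
price: s becomes -6; next u becomes 18; next ((x * y) == (-6 * -1)) evaluates to false; next s becomes 21; next final value -21
price_opt: s becomes -6; next u becomes 18; next ((x * y) == (-6 * -1)) evaluates to false; next s becomes -1; next final value 1
-21 against 1: the behavior changed.
verdict: not equivalent; witness: x=-5, y=-6, z=-3


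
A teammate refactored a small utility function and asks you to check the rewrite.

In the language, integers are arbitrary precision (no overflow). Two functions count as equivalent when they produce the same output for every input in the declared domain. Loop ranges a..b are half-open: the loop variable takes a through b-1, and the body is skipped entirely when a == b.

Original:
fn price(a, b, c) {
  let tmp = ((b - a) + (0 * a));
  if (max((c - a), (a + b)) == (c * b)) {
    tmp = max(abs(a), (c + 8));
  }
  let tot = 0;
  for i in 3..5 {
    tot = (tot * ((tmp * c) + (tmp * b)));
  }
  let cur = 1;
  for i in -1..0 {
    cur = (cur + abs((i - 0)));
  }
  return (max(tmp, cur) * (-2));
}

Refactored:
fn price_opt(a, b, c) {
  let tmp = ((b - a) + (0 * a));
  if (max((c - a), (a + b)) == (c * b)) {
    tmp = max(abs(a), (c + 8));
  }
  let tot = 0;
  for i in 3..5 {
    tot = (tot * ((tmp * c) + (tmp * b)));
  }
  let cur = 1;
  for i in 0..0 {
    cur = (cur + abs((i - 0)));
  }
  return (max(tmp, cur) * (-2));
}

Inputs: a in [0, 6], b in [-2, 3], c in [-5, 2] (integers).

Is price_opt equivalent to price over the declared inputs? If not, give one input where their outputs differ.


Run the pair on a=0, b=-2, c=-5.
price: tmp := -2 | (max((c - a), (a + b)) == (c * b)): false | tot := 0 | iter i=3: | tot := 0 | iter i=4: | tot := 0 | cur := 1 | iter i=-1: | cur := 2 | result -4
price_opt: tmp := -2 | (max((c - a), (a + b)) == (c * b)): false | tot := 0 | iter i=3: | tot := 0 | iter i=4: | tot := 0 | cur := 1 | loop over i: empty range | result -2
-4 against -2: the behavior changed.
verdict: not equivalent; witness: a=0, b=-2, c=-5


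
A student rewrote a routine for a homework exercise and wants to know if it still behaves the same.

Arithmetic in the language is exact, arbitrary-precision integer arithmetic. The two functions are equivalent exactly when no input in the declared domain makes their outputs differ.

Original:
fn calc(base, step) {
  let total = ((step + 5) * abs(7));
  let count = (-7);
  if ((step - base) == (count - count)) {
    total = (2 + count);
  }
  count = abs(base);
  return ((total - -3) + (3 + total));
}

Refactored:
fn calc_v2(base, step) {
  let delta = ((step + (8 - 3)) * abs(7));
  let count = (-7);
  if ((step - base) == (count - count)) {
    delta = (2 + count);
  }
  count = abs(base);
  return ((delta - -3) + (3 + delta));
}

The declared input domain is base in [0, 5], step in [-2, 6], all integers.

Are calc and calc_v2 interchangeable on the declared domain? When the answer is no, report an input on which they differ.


Differences: constant usage differs; local variable names differ; arithmetic usage differs — yet all 54 inputs agree.
verdict: equivalent


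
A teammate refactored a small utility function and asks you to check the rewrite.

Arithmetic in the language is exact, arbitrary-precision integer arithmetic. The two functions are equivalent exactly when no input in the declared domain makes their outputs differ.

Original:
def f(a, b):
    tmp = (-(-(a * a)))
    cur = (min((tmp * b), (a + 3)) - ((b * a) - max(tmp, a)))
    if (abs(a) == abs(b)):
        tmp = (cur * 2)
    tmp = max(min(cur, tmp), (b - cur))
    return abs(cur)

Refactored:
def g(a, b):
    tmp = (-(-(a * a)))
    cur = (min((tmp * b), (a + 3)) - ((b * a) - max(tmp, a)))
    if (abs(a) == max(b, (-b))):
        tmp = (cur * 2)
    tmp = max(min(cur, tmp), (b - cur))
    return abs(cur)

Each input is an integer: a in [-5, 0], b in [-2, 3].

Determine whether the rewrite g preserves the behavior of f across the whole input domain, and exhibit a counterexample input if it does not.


This is a faithful refactor — min/max/abs usage differs, but the computed results match everywhere.
Spot check at a=-3, b=3 — f: tmp becomes 9; next cur becomes 18; next (abs(a) == abs(b)) evaluates to true; next tmp becomes 36; next tmp becomes 18; next final value 18. g: tmp becomes 9; next cur becomes 18; next (abs(a) == max(b, (-b))) evaluates to true; next tmp becomes 36; next tmp becomes 18; next final value 18. Both give 18.
Every one of the 36 inputs gives matching results.
verdict: equivalent


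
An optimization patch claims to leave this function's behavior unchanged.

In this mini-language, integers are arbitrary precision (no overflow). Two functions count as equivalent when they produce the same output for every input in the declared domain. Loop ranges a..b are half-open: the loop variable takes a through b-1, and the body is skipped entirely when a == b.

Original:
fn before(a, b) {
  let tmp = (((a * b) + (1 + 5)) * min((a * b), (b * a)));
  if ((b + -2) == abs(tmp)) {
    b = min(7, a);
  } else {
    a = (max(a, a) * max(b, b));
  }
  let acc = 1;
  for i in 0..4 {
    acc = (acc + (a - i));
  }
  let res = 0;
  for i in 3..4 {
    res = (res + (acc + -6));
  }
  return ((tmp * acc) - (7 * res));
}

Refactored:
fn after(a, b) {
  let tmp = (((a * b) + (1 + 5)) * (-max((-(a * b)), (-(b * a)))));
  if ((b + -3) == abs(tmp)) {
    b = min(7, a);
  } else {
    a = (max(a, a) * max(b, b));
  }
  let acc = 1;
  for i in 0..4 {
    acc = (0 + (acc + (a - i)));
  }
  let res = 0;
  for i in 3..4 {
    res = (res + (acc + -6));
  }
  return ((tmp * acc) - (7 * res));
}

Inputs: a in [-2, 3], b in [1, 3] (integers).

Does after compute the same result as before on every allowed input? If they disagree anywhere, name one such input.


Try a=-2, b=3.
before: tmp=0, then ((b + -2) == abs(tmp)) is false, then a=-6, then acc=1, then (i=0), then acc=-5, then (i=1), then acc=-12, then (i=2), then acc=-20, then (i=3), then acc=-29, then res=0, then (i=3), then res=-35, then returns 245
after: tmp=0, then ((b + -3) == abs(tmp)) is true, then b=-2, then acc=1, then (i=0), then acc=-1, then (i=1), then acc=-4, then (i=2), then acc=-8, then (i=3), then acc=-13, then res=0, then (i=3), then res=-19, then returns 133
245 and 133 differ, so these are not the same function on this domain.
verdict: not equivalent; witness: a=-2, b=3


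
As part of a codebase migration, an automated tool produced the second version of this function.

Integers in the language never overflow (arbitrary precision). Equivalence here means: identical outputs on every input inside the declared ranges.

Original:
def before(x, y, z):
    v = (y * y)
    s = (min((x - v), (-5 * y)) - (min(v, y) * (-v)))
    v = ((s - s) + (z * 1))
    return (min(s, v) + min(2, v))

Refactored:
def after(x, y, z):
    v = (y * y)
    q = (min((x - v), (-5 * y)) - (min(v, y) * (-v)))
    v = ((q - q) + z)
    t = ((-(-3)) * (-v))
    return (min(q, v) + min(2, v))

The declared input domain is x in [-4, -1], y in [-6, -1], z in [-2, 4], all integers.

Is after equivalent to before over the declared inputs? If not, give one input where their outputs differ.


This is a faithful refactor — local variable names differ, plus statement counts differ, plus constant usage differs, but the computed results match everywhere.
Spot check at x=-3, y=-6, z=2 — before: v := 36 | s := -255 | v := 2 | result -253. after: v := 36 | q := -255 | v := 2 | t := -6 | result -253. Both give -253.
Sweeping the whole domain (168 inputs) finds no disagreement.
verdict: equivalent


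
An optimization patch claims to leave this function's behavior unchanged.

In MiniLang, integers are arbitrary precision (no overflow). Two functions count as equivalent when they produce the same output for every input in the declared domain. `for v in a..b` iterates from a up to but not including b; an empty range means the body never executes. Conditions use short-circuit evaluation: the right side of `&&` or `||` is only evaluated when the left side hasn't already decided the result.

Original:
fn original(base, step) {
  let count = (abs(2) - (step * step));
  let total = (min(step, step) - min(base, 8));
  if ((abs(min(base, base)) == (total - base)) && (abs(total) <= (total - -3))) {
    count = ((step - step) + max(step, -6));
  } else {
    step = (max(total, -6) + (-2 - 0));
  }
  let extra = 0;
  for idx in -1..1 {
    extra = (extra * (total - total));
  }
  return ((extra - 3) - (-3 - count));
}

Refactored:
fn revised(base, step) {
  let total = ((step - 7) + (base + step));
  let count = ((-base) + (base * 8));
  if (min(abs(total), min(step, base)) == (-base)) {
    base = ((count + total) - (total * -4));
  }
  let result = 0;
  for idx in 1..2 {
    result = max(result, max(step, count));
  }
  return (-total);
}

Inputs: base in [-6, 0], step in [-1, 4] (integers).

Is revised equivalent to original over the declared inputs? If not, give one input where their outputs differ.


The rewrite breaks on base=-6, step=-1, where the results are 1 and 15.
original: count becomes 1; next total becomes 5; next ((abs(min(base, base)) == (total - base)) && (abs(total) <= (total - -3))) evaluates to false; next step becomes 3; next extra becomes 0; next at idx=-1:; next extra becomes 0; next at idx=0:; next extra becomes 0; next final value 1
revised: total becomes -15; next count becomes -42; next (min(abs(total), min(step, base)) == (-base)) evaluates to false; next result becomes 0; next at idx=1:; next result becomes 0; next final value 15
verdict: not equivalent; witness: base=-6, step=-1


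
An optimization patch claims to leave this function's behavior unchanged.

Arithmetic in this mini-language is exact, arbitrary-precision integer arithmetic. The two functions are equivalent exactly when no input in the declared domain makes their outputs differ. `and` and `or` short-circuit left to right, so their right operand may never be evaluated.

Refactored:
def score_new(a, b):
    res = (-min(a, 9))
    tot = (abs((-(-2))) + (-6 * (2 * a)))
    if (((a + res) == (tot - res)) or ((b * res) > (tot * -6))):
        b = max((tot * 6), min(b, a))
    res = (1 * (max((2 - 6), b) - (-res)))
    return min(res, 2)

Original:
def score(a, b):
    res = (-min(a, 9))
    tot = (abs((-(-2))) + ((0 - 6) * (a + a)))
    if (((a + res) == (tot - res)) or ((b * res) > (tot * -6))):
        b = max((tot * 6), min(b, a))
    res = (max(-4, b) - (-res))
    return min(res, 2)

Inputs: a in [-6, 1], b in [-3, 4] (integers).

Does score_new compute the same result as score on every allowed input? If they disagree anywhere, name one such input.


Although constant usage differs, arithmetic usage differs, 64/64 inputs agree.
verdict: equivalent


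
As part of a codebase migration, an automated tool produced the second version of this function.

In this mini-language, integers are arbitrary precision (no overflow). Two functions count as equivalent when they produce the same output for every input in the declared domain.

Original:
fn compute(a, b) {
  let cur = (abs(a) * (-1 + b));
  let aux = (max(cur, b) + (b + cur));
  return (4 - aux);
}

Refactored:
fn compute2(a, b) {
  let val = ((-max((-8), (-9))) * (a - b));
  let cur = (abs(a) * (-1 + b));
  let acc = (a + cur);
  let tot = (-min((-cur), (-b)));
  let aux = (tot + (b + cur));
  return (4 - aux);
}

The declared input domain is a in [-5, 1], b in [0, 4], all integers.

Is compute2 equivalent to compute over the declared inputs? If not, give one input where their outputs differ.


The diff adds an assignment to `acc` whose value nothing reads, which nothing downstream consumes.
Tracing a=-3, b=4: compute: cur=9, then aux=22, then returns -18 | compute2: val=-56, then cur=9, then acc=6, then tot=9, then aux=22, then returns -18 — matching result -18.
Checked all 35 inputs in the declared domain: the outputs agree on every one.
verdict: equivalent
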